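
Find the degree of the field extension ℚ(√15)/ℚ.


√15 has minimal polynomial x² - 15 (irreducible over ℚ since 15 is squarefree)

[ℚ(√15)/ℚ] = 2


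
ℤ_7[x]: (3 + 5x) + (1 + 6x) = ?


Add coefficients mod 7:
x^0: 3 + 1 = 4 (mod 7)
x^1: 5 + 6 = 4 (mod 7)
Result: 4 + 4x

f + g = 4 + 4x


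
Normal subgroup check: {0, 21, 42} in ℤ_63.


H = {0, 21, 42} in ℤ_63
ℤ_63 is abelian; every subgroup of an abelian group is normal

Yes, normal subgroup


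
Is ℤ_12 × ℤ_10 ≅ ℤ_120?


Comparing ℤ_12 × ℤ_10 and ℤ_120:
gcd(12,10) = 2 ≠ 1. Max element order in ℤ_12×ℤ_10 is lcm(12,10) = 60 < 120, so it has no element of order 120

No, ℤ_12 × ℤ_10 ≇ ℤ_120


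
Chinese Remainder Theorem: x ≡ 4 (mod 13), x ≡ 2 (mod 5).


m₁ = 13, m₂ = 5, gcd = 1, so CRT applies. M = m₁·m₂ = 65
Let M₁ = M/m₁ = 5, M₂ = M/m₂ = 13
Find y₁ ≡ M₁⁻¹ (mod m₁): 5⁻¹ ≡ 8 (mod 13)
Find y₂ ≡ M₂⁻¹ (mod m₂): 13⁻¹ ≡ 2 (mod 5)
x = a₁·M₁·y₁ + a₂·M₂·y₂ = 4·5·8 + 2·13·2 = 212
Reduce mod 65: x ≡ 17
Check: 17 mod 13 = 4 ✓, 17 mod 5 = 2 ✓

x ≡ 17 (mod 65)


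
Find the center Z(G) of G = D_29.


Z(G) = {g ∈ G | gx = xg for all x ∈ G}
For odd n, Z(D_n) = {e}: no nontrivial rotation commutes with all reflections

Z(D_29) = {e}


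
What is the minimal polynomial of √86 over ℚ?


√86 satisfies x² - 86 = 0, irreducible over ℚ since 86 is squarefree

Minimal polynomial: x² - 86


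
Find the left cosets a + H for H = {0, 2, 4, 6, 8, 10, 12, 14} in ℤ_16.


H = {0, 2, 4, 6, 8, 10, 12, 14}, |H| = 8
Number of cosets = |G|/|H| = 16/8 = 2
0 + H = {0, 2, 4, 6, 8, 10, 12, 14}
1 + H = {1, 3, 5, 7, 9, 11, 13, 15}

Cosets: 0+H={0,2,4,6,8,10,12,14}; 1+H={1,3,5,7,9,11,13,15}


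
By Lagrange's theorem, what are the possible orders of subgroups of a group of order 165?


Lagrange's theorem: |H| divides |G|
|G| = 165
Divisors of 165: 1, 3, 5, 11, 15, 33, 55, 165

Possible subgroup orders: {1, 3, 5, 11, 15, 33, 55, 165}


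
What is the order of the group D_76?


|D_n| = 2n (n rotations and n reflections)
|D_76| = 2×76 = 152

|D_76| = 152


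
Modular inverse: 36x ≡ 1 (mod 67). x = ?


Use the extended Euclidean algorithm to write 1 = 36·s + 67·t; then s mod 67 is the inverse.
Euclidean algorithm:
  36 = 0·67 + 36
  67 = 1·36 + 31
  36 = 1·31 + 5
  31 = 6·5 + 1
  5 = 5·1 + 0
gcd(36,67) = 1
Back-substitution gives: 36·(-13) + 67·(7) = 1
So 36⁻¹ ≡ -13 ≡ 54 (mod 67)
Check: 36 × 54 = 1944 ≡ 1 (mod 67) ✓

36⁻¹ ≡ 54 (mod 67)


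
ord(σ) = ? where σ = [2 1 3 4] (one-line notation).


Cycle decomposition: (1 2)
Cycle lengths: 2
Order = lcm(2) = 2

ord(σ) = 2


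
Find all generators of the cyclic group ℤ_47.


g generates ℤ_n iff gcd(g,n) = 1
Prime factors of 47: 47
Generators are g ∈ {1,...,46} not divisible by any of these primes.
Generators: {1, 2, 3, 4, 5, 6, 7, 8, 9, 10, 11, 12, 13, 14, 15, 16, 17, 18, 19, 20, 21, 22, 23, 24, 25, 26, 27, 28, 29, 30, 31, 32, 33, 34, 35, 36, 37, 38, 39, 40, 41, 42, 43, 44, 45, 46}
Number of generators = φ(47) = 46

Generators of ℤ_47 = {1, 2, 3, 4, 5, 6, 7, 8, 9, 10, 11, 12, 13, 14, 15, 16, 17, 18, 19, 20, 21, 22, 23, 24, 25, 26, 27, 28, 29, 30, 31, 32, 33, 34, 35, 36, 37, 38, 39, 40, 41, 42, 43, 44, 45, 46}


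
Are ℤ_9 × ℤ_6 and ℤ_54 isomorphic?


Comparing ℤ_9 × ℤ_6 and ℤ_54:
gcd(9,6) = 3 ≠ 1. Max element order in ℤ_9×ℤ_6 is lcm(9,6) = 18 < 54, so it has no element of order 54

No, ℤ_9 × ℤ_6 ≇ ℤ_54


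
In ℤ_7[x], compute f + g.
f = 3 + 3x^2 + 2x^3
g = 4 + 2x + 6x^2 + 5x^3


Add coefficients mod 7:
x^0: 3 + 4 = 0 (mod 7)
x^1: 0 + 2 = 2 (mod 7)
x^2: 3 + 6 = 2 (mod 7)
x^3: 2 + 5 = 0 (mod 7)
Result: 2x + 2x^2

f + g = 2x + 2x^2


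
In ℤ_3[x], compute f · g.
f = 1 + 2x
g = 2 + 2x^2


Expand and collect like terms; reduce coefficients mod 3:
x^0: 1·2 = 2 ≡ 2 (mod 3)
x^1: 1·0 + 2·2 = 4 ≡ 1 (mod 3)
x^2: 1·2 + 2·0 = 2 ≡ 2 (mod 3)
x^3: 2·2 = 4 ≡ 1 (mod 3)
Result: 2 + x + 2x^2 + x^3

f · g = 2 + x + 2x^2 + x^3


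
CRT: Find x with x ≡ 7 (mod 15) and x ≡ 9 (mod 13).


m₁ = 15, m₂ = 13, gcd = 1, so CRT applies. M = m₁·m₂ = 195
Let M₁ = M/m₁ = 13, M₂ = M/m₂ = 15
Find y₁ ≡ M₁⁻¹ (mod m₁): 13⁻¹ ≡ 7 (mod 15)
Find y₂ ≡ M₂⁻¹ (mod m₂): 15⁻¹ ≡ 7 (mod 13)
x = a₁·M₁·y₁ + a₂·M₂·y₂ = 7·13·7 + 9·15·7 = 1582
Reduce mod 195: x ≡ 22
Check: 22 mod 15 = 7 ✓, 22 mod 13 = 9 ✓

x ≡ 22 (mod 195)


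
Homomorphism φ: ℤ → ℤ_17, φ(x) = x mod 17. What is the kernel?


Kernel = preimage of identity
ker(φ) = {x ∈ ℤ : x ≡ 0 (mod 17)} = 17ℤ = {0, ±17, ±34, ...}

ker(φ) = 17ℤ


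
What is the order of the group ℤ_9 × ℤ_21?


|A × B| = |A| · |B|
|ℤ_9 × ℤ_21| = 9 × 21 = 189

|ℤ_9 × ℤ_21| = 189


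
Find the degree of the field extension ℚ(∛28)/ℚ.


∛28 has minimal polynomial x³ - 28 (irreducible over ℚ since 28 is not a perfect cube)

[ℚ(∛28)/ℚ] = 3


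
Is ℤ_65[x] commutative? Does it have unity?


ℤ_65 has zero divisors (5·13 ≡ 0), and these lift to constant zero divisors in ℤ_65[x]; so not an integral domain
Commutative: Yes
Integral domain: No
Has unity: Yes

ℤ_65[x]: Commutative=Yes, Unity=Yes


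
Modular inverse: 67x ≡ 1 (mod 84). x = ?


Use the extended Euclidean algorithm to write 1 = 67·s + 84·t; then s mod 84 is the inverse.
Euclidean algorithm:
  67 = 0·84 + 67
  84 = 1·67 + 17
  67 = 3·17 + 16
  17 = 1·16 + 1
  16 = 16·1 + 0
gcd(67,84) = 1
Back-substitution gives: 67·(-5) + 84·(4) = 1
So 67⁻¹ ≡ -5 ≡ 79 (mod 84)
Check: 67 × 79 = 5293 ≡ 1 (mod 84) ✓

67⁻¹ ≡ 79 (mod 84)


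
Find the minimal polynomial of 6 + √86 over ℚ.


Let α = 6 + √86. Then α - 6 = √86, so (α - 6)² = 86, giving α² - 12α - 50 = 0. Degree 2 and α ∉ ℚ, so this is the minimal polynomial.

Minimal polynomial: x² - 12x - 50


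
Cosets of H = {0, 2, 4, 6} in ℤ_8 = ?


H = {0, 2, 4, 6}, |H| = 4
Number of cosets = |G|/|H| = 8/4 = 2
0 + H = {0, 2, 4, 6}
1 + H = {1, 3, 5, 7}

Cosets: 0+H={0,2,4,6}; 1+H={1,3,5,7}


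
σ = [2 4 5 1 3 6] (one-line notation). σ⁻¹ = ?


To find σ⁻¹, swap domain and range:
σ(1) = 2 → σ⁻¹(2) = 1
σ(2) = 4 → σ⁻¹(4) = 2
σ(3) = 5 → σ⁻¹(5) = 3
σ(4) = 1 → σ⁻¹(1) = 4
σ(5) = 3 → σ⁻¹(3) = 5
σ(6) = 6 → σ⁻¹(6) = 6

σ⁻¹ = [4 1 5 2 3 6]


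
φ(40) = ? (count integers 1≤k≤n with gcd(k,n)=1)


Factor n: 40 = 2^3 × 5
φ(n) = n · ∏(1 - 1/p) over distinct primes p | n
φ(40) = 40 · (1 - 1/2) · (1 - 1/5) = 16

φ(40) = 16


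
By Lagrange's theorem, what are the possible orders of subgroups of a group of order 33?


Lagrange's theorem: |H| divides |G|
|G| = 33
Divisors of 33: 1, 3, 11, 33

Possible subgroup orders: {1, 3, 11, 33}


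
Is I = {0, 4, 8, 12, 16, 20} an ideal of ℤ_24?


Check ideal conditions for I = {0, 4, 8, 12, 16, 20} in ℤ_24:
(1) I is an additive subgroup? Yes
(2) For r ∈ ℤ_24 and a ∈ I: r·a ∈ I? Yes

Yes, I is an ideal of ℤ_24


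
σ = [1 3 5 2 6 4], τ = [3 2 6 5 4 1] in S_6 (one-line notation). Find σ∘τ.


σ∘τ: apply τ first, then σ
1 →τ 3 →σ 5
2 →τ 2 →σ 3
3 →τ 6 →σ 4
4 →τ 5 →σ 6
5 →τ 4 →σ 2
6 →τ 1 →σ 1

σ∘τ = [5 3 4 6 2 1]


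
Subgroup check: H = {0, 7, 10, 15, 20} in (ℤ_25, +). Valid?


Subgroup test for H = {0, 7, 10, 15, 20} in (ℤ_25, +):
(1) 0 ∈ H? Yes
(2) Closure: for all a,b ∈ H, (a+b) mod 25 ∈ H? No  [counterexample: 7 + 7 = 14 ∉ H]
(3) Inverses: for all a ∈ H, -a mod 25 ∈ H? No

No, H is not a subgroup of ℤ_25


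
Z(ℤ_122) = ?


Z(G) = {g ∈ G | gx = xg for all x ∈ G}
ℤ_122 is abelian, so Z(G) = G

Z(ℤ_122) = ℤ_122


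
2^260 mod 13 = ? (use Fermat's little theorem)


Fermat's little theorem: if p is prime and gcd(a,p)=1, then a^(p-1) ≡ 1 (mod p)
p = 13 is prime, gcd(2,13) = 1
Reduce exponent: 260 mod 12 = 8
So 2^260 ≡ 2^8 (mod 13)
2^8 mod 13 = 9

2^260 ≡ 9 (mod 13)


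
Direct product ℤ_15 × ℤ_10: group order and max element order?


|ℤ_15 × ℤ_10| = 15 × 10 = 150
Max element order = lcm(15,10) = 30
Cyclic? No (gcd=5)

|ℤ_15×ℤ_10| = 150, max element order = 30


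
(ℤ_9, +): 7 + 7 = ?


Operation: addition mod 9
7 + 7 = (a + b) mod 9 with a = 7, b = 7

7 + 7 = 5


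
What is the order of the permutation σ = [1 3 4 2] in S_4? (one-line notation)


Cycle decomposition: (2 3 4)
Cycle lengths: 3
Order = lcm(3) = 3

ord(σ) = 3


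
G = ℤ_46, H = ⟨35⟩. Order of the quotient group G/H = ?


|⟨35⟩| = n / gcd(35, 46) = 46 / 1 = 46
H is normal (ℤ_46 is abelian).
|G/H| = |G| / |H| = 46 / 46 = 1

|G/H| = 1


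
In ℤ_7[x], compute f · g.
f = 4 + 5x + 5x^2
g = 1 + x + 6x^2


Expand and collect like terms; reduce coefficients mod 7:
x^0: 4·1 = 4 ≡ 4 (mod 7)
x^1: 4·1 + 5·1 = 9 ≡ 2 (mod 7)
x^2: 4·6 + 5·1 + 5·1 = 34 ≡ 6 (mod 7)
x^3: 5·6 + 5·1 = 35 ≡ 0 (mod 7)
x^4: 5·6 = 30 ≡ 2 (mod 7)
Result: 4 + 2x + 6x^2 + 2x^4

f · g = 4 + 2x + 6x^2 + 2x^4


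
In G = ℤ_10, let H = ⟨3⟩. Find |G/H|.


|⟨3⟩| = n / gcd(3, 10) = 10 / 1 = 10
H is normal (ℤ_10 is abelian).
|G/H| = |G| / |H| = 10 / 10 = 1

|G/H| = 1


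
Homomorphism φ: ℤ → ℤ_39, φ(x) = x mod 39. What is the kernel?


Kernel = preimage of identity
ker(φ) = {x ∈ ℤ : x ≡ 0 (mod 39)} = 39ℤ = {0, ±39, ±78, ...}

ker(φ) = 39ℤ


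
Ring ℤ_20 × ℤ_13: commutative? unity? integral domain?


Direct product ring; commutative with unity (1,1); but (1,0)·(0,1) = (0,0) gives zero divisors, so not an integral domain
Commutative: Yes
Integral domain: No
Has unity: Yes

ℤ_20 × ℤ_13: Commutative=Yes, Unity=Yes


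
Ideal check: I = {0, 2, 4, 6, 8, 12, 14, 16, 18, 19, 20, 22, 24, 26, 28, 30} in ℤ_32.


Check ideal conditions for I = {0, 2, 4, 6, 8, 12, 14, 16, 18, 19, 20, 22, 24, 26, 28, 30} in ℤ_32:
(1) I is an additive subgroup? No
(2) For r ∈ ℤ_32 and a ∈ I: r·a ∈ I? No  [counterexample: r=3, a=14, r·a mod 32 = 10 ∉ I]

No, I is not an ideal of ℤ_32


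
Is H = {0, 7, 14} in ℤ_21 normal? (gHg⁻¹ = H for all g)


H = {0, 7, 14} in ℤ_21
ℤ_21 is abelian; every subgroup of an abelian group is normal

Yes, normal subgroup


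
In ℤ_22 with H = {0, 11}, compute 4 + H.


4 + H = {4 + h (mod 22) : h ∈ H}
4+0=4, 4+11=15

4 + H = {4, 15}


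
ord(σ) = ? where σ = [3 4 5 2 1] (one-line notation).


Cycle decomposition: (1 3 5) (2 4)
Cycle lengths: 3, 2
Order = lcm(3, 2) = 6

ord(σ) = 6


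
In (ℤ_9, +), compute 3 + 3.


Operation: addition mod 9
3 + 3 = (a + b) mod 9 with a = 3, b = 3

3 + 3 = 6


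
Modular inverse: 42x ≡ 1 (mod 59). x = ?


Use the extended Euclidean algorithm to write 1 = 42·s + 59·t; then s mod 59 is the inverse.
Euclidean algorithm:
  42 = 0·59 + 42
  59 = 1·42 + 17
  42 = 2·17 + 8
  17 = 2·8 + 1
  8 = 8·1 + 0
gcd(42,59) = 1
Back-substitution gives: 42·(-7) + 59·(5) = 1
So 42⁻¹ ≡ -7 ≡ 52 (mod 59)
Check: 42 × 52 = 2184 ≡ 1 (mod 59) ✓

42⁻¹ ≡ 52 (mod 59)


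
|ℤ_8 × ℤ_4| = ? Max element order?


|ℤ_8 × ℤ_4| = 8 × 4 = 32
Max element order = lcm(8,4) = 8
Cyclic? No (gcd=4)

|ℤ_8×ℤ_4| = 32, max element order = 8


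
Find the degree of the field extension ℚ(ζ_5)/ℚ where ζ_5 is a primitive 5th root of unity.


[ℚ(ζ_n):ℚ] = deg Φ_n(x) = φ(n). Here φ(5) = 4

[ℚ(ζ_5)/ℚ where ζ_5 is a primitive 5th root of unity] = 4


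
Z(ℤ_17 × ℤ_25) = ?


Z(G) = {g ∈ G | gx = xg for all x ∈ G}
Direct product of abelian groups is abelian, so Z(G) = G

Z(ℤ_17 × ℤ_25) = ℤ_17 × ℤ_25


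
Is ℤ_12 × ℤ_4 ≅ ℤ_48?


Comparing ℤ_12 × ℤ_4 and ℤ_48:
gcd(12,4) = 4 ≠ 1. Max element order in ℤ_12×ℤ_4 is lcm(12,4) = 12 < 48, so it has no element of order 48

No, ℤ_12 × ℤ_4 ≇ ℤ_48


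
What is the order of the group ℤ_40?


ℤ_n has n elements.

|ℤ_40| = 40


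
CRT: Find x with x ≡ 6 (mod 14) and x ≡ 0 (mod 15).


m₁ = 14, m₂ = 15, gcd = 1, so CRT applies. M = m₁·m₂ = 210
Let M₁ = M/m₁ = 15, M₂ = M/m₂ = 14
Find y₁ ≡ M₁⁻¹ (mod m₁): 15⁻¹ ≡ 1 (mod 14)
Find y₂ ≡ M₂⁻¹ (mod m₂): 14⁻¹ ≡ 14 (mod 15)
x = a₁·M₁·y₁ + a₂·M₂·y₂ = 6·15·1 + 0·14·14 = 90
Reduce mod 210: x ≡ 90
Check: 90 mod 14 = 6 ✓, 90 mod 15 = 0 ✓

x ≡ 90 (mod 210)


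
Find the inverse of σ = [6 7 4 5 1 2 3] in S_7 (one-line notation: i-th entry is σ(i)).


To find σ⁻¹, swap domain and range:
σ(1) = 6 → σ⁻¹(6) = 1
σ(2) = 7 → σ⁻¹(7) = 2
σ(3) = 4 → σ⁻¹(4) = 3
σ(4) = 5 → σ⁻¹(5) = 4
σ(5) = 1 → σ⁻¹(1) = 5
σ(6) = 2 → σ⁻¹(2) = 6
σ(7) = 3 → σ⁻¹(3) = 7

σ⁻¹ = [5 6 7 3 4 1 2]


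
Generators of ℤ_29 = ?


g generates ℤ_n iff gcd(g,n) = 1
Prime factors of 29: 29
Generators are g ∈ {1,...,28} not divisible by any of these primes.
Generators: {1, 2, 3, 4, 5, 6, 7, 8, 9, 10, 11, 12, 13, 14, 15, 16, 17, 18, 19, 20, 21, 22, 23, 24, 25, 26, 27, 28}
Number of generators = φ(29) = 28

Generators of ℤ_29 = {1, 2, 3, 4, 5, 6, 7, 8, 9, 10, 11, 12, 13, 14, 15, 16, 17, 18, 19, 20, 21, 22, 23, 24, 25, 26, 27, 28}


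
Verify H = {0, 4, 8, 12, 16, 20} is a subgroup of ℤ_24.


Subgroup test for H = {0, 4, 8, 12, 16, 20} in (ℤ_24, +):
(1) 0 ∈ H? Yes
(2) Closure: for all a,b ∈ H, (a+b) mod 24 ∈ H? Yes
(3) Inverses: for all a ∈ H, -a mod 24 ∈ H? Yes

Yes, H is a subgroup of ℤ_24


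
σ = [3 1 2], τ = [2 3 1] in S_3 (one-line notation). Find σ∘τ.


σ∘τ: apply τ first, then σ
1 →τ 2 →σ 1
2 →τ 3 →σ 2
3 →τ 1 →σ 3

σ∘τ = [1 2 3]


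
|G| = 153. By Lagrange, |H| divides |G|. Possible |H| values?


Lagrange's theorem: |H| divides |G|
|G| = 153
Divisors of 153: 1, 3, 9, 17, 51, 153

Possible subgroup orders: {1, 3, 9, 17, 51, 153}


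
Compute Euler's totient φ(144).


Factor n: 144 = 2^4 × 3^2
φ(n) = n · ∏(1 - 1/p) over distinct primes p | n
φ(144) = 144 · (1 - 1/2) · (1 - 1/3) = 48

φ(144) = 48


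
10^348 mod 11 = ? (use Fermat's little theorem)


Fermat's little theorem: if p is prime and gcd(a,p)=1, then a^(p-1) ≡ 1 (mod p)
p = 11 is prime, gcd(10,11) = 1
Reduce exponent: 348 mod 10 = 8
So 10^348 ≡ 10^8 (mod 11)
10^8 mod 11 = 1

10^348 ≡ 1 (mod 11)


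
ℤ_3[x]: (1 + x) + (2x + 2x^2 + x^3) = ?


Add coefficients mod 3:
x^0: 1 + 0 = 1 (mod 3)
x^1: 1 + 2 = 0 (mod 3)
x^2: 0 + 2 = 2 (mod 3)
x^3: 0 + 1 = 1 (mod 3)
Result: 1 + 2x^2 + x^3

f + g = 1 + 2x^2 + x^3


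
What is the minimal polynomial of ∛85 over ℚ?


∛85 satisfies x³ - 85 = 0, irreducible over ℚ (no rational root; 85 is not a perfect cube)

Minimal polynomial: x³ - 85


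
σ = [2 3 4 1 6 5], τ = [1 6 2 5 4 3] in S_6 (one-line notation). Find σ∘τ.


σ∘τ: apply τ first, then σ
1 →τ 1 →σ 2
2 →τ 6 →σ 5
3 →τ 2 →σ 3
4 →τ 5 →σ 6
5 →τ 4 →σ 1
6 →τ 3 →σ 4

σ∘τ = [2 5 3 6 1 4]


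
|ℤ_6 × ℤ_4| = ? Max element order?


|ℤ_6 × ℤ_4| = 6 × 4 = 24
Max element order = lcm(6,4) = 12
Cyclic? No (gcd=2)

|ℤ_6×ℤ_4| = 24, max element order = 12


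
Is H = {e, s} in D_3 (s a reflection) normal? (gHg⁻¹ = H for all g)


H = {e, s} in D_3 (s a reflection)
r·s·r⁻¹ = sr⁻² ≠ s for n ≥ 3, so {e, s} is not closed under conjugation

No, not a normal subgroup


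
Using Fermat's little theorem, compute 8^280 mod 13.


Fermat's little theorem: if p is prime and gcd(a,p)=1, then a^(p-1) ≡ 1 (mod p)
p = 13 is prime, gcd(8,13) = 1
Reduce exponent: 280 mod 12 = 4
So 8^280 ≡ 8^4 (mod 13)
8^4 mod 13 = 1

8^280 ≡ 1 (mod 13)


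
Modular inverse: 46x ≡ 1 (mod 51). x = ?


Use the extended Euclidean algorithm to write 1 = 46·s + 51·t; then s mod 51 is the inverse.
Euclidean algorithm:
  46 = 0·51 + 46
  51 = 1·46 + 5
  46 = 9·5 + 1
  5 = 5·1 + 0
gcd(46,51) = 1
Back-substitution gives: 46·(10) + 51·(-9) = 1
So 46⁻¹ ≡ 10 ≡ 10 (mod 51)
Check: 46 × 10 = 460 ≡ 1 (mod 51) ✓

46⁻¹ ≡ 10 (mod 51)


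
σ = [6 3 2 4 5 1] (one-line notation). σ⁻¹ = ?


To find σ⁻¹, swap domain and range:
σ(1) = 6 → σ⁻¹(6) = 1
σ(2) = 3 → σ⁻¹(3) = 2
σ(3) = 2 → σ⁻¹(2) = 3
σ(4) = 4 → σ⁻¹(4) = 4
σ(5) = 5 → σ⁻¹(5) = 5
σ(6) = 1 → σ⁻¹(1) = 6

σ⁻¹ = [6 3 2 4 5 1]


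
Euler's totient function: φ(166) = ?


Factor n: 166 = 2 × 83
φ(n) = n · ∏(1 - 1/p) over distinct primes p | n
φ(166) = 166 · (1 - 1/2) · (1 - 1/83) = 82

φ(166) = 82


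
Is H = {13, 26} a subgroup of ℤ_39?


Subgroup test for H = {13, 26} in (ℤ_39, +):
(1) 0 ∈ H? No
(2) Closure: for all a,b ∈ H, (a+b) mod 39 ∈ H? No  [counterexample: 13 + 26 = 0 ∉ H]
(3) Inverses: for all a ∈ H, -a mod 39 ∈ H? Yes

No, H is not a subgroup of ℤ_39


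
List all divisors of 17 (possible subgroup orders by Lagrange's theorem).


Lagrange's theorem: |H| divides |G|
|G| = 17
Divisors of 17: 1, 17

Possible subgroup orders: {1, 17}


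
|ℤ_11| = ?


ℤ_n has n elements.

|ℤ_11| = 11


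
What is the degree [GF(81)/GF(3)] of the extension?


GF(81) = GF(3^4), so the extension degree is 4

[GF(81)/GF(3)] = 4


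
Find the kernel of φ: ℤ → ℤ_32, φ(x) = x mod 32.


Kernel = preimage of identity
ker(φ) = {x ∈ ℤ : x ≡ 0 (mod 32)} = 32ℤ = {0, ±32, ±64, ...}

ker(φ) = 32ℤ


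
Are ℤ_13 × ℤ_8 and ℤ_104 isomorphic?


Comparing ℤ_13 × ℤ_8 and ℤ_104:
gcd(13,8) = 1, so ℤ_13 × ℤ_8 ≅ ℤ_104 (CRT)

Yes, ℤ_13 × ℤ_8 ≅ ℤ_104


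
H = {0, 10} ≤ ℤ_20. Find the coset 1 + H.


1 + H = {1 + h (mod 20) : h ∈ H}
1+0=1, 1+10=11

1 + H = {1, 11}


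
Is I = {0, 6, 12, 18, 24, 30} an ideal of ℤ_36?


Check ideal conditions for I = {0, 6, 12, 18, 24, 30} in ℤ_36:
(1) I is an additive subgroup? Yes
(2) For r ∈ ℤ_36 and a ∈ I: r·a ∈ I? Yes

Yes, I is an ideal of ℤ_36


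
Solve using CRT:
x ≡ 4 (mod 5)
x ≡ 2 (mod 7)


m₁ = 5, m₂ = 7, gcd = 1, so CRT applies. M = m₁·m₂ = 35
Let M₁ = M/m₁ = 7, M₂ = M/m₂ = 5
Find y₁ ≡ M₁⁻¹ (mod m₁): 7⁻¹ ≡ 3 (mod 5)
Find y₂ ≡ M₂⁻¹ (mod m₂): 5⁻¹ ≡ 3 (mod 7)
x = a₁·M₁·y₁ + a₂·M₂·y₂ = 4·7·3 + 2·5·3 = 114
Reduce mod 35: x ≡ 9
Check: 9 mod 5 = 4 ✓, 9 mod 7 = 2 ✓

x ≡ 9 (mod 35)


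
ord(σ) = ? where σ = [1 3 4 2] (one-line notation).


Cycle decomposition: (2 3 4)
Cycle lengths: 3
Order = lcm(3) = 3

ord(σ) = 3


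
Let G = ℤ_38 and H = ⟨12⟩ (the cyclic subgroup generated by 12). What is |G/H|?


|⟨12⟩| = n / gcd(12, 38) = 38 / 2 = 19
H is normal (ℤ_38 is abelian).
|G/H| = |G| / |H| = 38 / 19 = 2

|G/H| = 2


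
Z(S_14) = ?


Z(G) = {g ∈ G | gx = xg for all x ∈ G}
S_n is non-abelian for n ≥ 3; Z(S_14) is trivial

Z(S_14) = {e}


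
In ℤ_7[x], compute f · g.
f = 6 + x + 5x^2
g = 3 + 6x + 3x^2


Expand and collect like terms; reduce coefficients mod 7:
x^0: 6·3 = 18 ≡ 4 (mod 7)
x^1: 6·6 + 1·3 = 39 ≡ 4 (mod 7)
x^2: 6·3 + 1·6 + 5·3 = 39 ≡ 4 (mod 7)
x^3: 1·3 + 5·6 = 33 ≡ 5 (mod 7)
x^4: 5·3 = 15 ≡ 1 (mod 7)
Result: 4 + 4x + 4x^2 + 5x^3 + x^4

f · g = 4 + 4x + 4x^2 + 5x^3 + x^4


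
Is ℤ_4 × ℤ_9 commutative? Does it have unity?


Direct product ring; commutative with unity (1,1); but (1,0)·(0,1) = (0,0) gives zero divisors, so not an integral domain
Commutative: Yes
Integral domain: No
Has unity: Yes

ℤ_4 × ℤ_9: Commutative=Yes, Unity=Yes


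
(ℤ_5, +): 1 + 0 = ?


Operation: addition mod 5
1 + 0 = (a + b) mod 5 with a = 1, b = 0

1 + 0 = 1


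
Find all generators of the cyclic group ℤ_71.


g generates ℤ_n iff gcd(g,n) = 1
Prime factors of 71: 71
Generators are g ∈ {1,...,70} not divisible by any of these primes.
Generators: {1, 2, 3, 4, 5, 6, 7, 8, 9, 10, 11, 12, 13, 14, 15, 16, 17, 18, 19, 20, 21, 22, 23, 24, 25, 26, 27, 28, 29, 30, 31, 32, 33, 34, 35, 36, 37, 38, 39, 40, 41, 42, 43, 44, 45, 46, 47, 48, 49, 50, 51, 52, 53, 54, 55, 56, 57, 58, 59, 60, 61, 62, 63, 64, 65, 66, 67, 68, 69, 70}
Number of generators = φ(71) = 70

Generators of ℤ_71 = {1, 2, 3, 4, 5, 6, 7, 8, 9, 10, 11, 12, 13, 14, 15, 16, 17, 18, 19, 20, 21, 22, 23, 24, 25, 26, 27, 28, 29, 30, 31, 32, 33, 34, 35, 36, 37, 38, 39, 40, 41, 42, 43, 44, 45, 46, 47, 48, 49, 50, 51, 52, 53, 54, 55, 56, 57, 58, 59, 60, 61, 62, 63, 64, 65, 66, 67, 68, 69, 70}


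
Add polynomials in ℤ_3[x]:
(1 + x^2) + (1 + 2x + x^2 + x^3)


Add coefficients mod 3:
x^0: 1 + 1 = 2 (mod 3)
x^1: 0 + 2 = 2 (mod 3)
x^2: 1 + 1 = 2 (mod 3)
x^3: 0 + 1 = 1 (mod 3)
Result: 2 + 2x + 2x^2 + x^3

f + g = 2 + 2x + 2x^2 + x^3


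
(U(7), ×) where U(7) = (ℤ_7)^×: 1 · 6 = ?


Operation: multiplication mod 7
1 · 6 = (a × b) mod 7 with a = 1, b = 6

1 · 6 = 6


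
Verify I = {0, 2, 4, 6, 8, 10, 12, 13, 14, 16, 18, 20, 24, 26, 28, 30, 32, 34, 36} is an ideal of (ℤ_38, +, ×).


Check ideal conditions for I = {0, 2, 4, 6, 8, 10, 12, 13, 14, 16, 18, 20, 24, 26, 28, 30, 32, 34, 36} in ℤ_38:
(1) I is an additive subgroup? No
(2) For r ∈ ℤ_38 and a ∈ I: r·a ∈ I? No  [counterexample: r=2, a=30, r·a mod 38 = 22 ∉ I]

No, I is not an ideal of ℤ_38


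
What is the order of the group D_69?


|D_n| = 2n (n rotations and n reflections)
|D_69| = 2×69 = 138

|D_69| = 138


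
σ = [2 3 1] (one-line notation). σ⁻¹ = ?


To find σ⁻¹, swap domain and range:
σ(1) = 2 → σ⁻¹(2) = 1
σ(2) = 3 → σ⁻¹(3) = 2
σ(3) = 1 → σ⁻¹(1) = 3

σ⁻¹ = [3 1 2]


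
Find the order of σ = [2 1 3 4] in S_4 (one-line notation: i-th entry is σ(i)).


Cycle decomposition: (1 2)
Cycle lengths: 2
Order = lcm(2) = 2

ord(σ) = 2


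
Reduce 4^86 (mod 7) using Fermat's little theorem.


Fermat's little theorem: if p is prime and gcd(a,p)=1, then a^(p-1) ≡ 1 (mod p)
p = 7 is prime, gcd(4,7) = 1
Reduce exponent: 86 mod 6 = 2
So 4^86 ≡ 4^2 (mod 7)
4^2 mod 7 = 2

4^86 ≡ 2 (mod 7)


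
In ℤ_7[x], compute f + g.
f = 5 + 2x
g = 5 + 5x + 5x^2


Add coefficients mod 7:
x^0: 5 + 5 = 3 (mod 7)
x^1: 2 + 5 = 0 (mod 7)
x^2: 0 + 5 = 5 (mod 7)
Result: 3 + 5x^2

f + g = 3 + 5x^2


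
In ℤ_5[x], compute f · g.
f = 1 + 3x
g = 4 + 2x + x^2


Expand and collect like terms; reduce coefficients mod 5:
x^0: 1·4 = 4 ≡ 4 (mod 5)
x^1: 1·2 + 3·4 = 14 ≡ 4 (mod 5)
x^2: 1·1 + 3·2 = 7 ≡ 2 (mod 5)
x^3: 3·1 = 3 ≡ 3 (mod 5)
Result: 4 + 4x + 2x^2 + 3x^3

f · g = 4 + 4x + 2x^2 + 3x^3


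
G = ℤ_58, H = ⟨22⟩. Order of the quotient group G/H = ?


|⟨22⟩| = n / gcd(22, 58) = 58 / 2 = 29
H is normal (ℤ_58 is abelian).
|G/H| = |G| / |H| = 58 / 29 = 2

|G/H| = 2


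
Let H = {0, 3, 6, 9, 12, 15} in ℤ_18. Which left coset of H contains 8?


8 + H = {8 + h (mod 18) : h ∈ H}
8+0=8, 8+3=11, 8+6=14, 8+9=17, 8+12=2, 8+15=5
8 + H = {2, 5, 8, 11, 14, 17} = 2 + H

8 + H = {2, 5, 8, 11, 14, 17}


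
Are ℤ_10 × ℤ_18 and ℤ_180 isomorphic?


Comparing ℤ_10 × ℤ_18 and ℤ_180:
gcd(10,18) = 2 ≠ 1. Max element order in ℤ_10×ℤ_18 is lcm(10,18) = 90 < 180, so it has no element of order 180

No, ℤ_10 × ℤ_18 ≇ ℤ_180


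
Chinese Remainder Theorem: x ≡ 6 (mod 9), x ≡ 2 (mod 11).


m₁ = 9, m₂ = 11, gcd = 1, so CRT applies. M = m₁·m₂ = 99
Let M₁ = M/m₁ = 11, M₂ = M/m₂ = 9
Find y₁ ≡ M₁⁻¹ (mod m₁): 11⁻¹ ≡ 5 (mod 9)
Find y₂ ≡ M₂⁻¹ (mod m₂): 9⁻¹ ≡ 5 (mod 11)
x = a₁·M₁·y₁ + a₂·M₂·y₂ = 6·11·5 + 2·9·5 = 420
Reduce mod 99: x ≡ 24
Check: 24 mod 9 = 6 ✓, 24 mod 11 = 2 ✓

x ≡ 24 (mod 99)


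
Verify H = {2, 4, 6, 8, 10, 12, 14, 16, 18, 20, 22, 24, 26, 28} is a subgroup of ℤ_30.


Subgroup test for H = {2, 4, 6, 8, 10, 12, 14, 16, 18, 20, 22, 24, 26, 28} in (ℤ_30, +):
(1) 0 ∈ H? No
(2) Closure: for all a,b ∈ H, (a+b) mod 30 ∈ H? No  [counterexample: 2 + 28 = 0 ∉ H]
(3) Inverses: for all a ∈ H, -a mod 30 ∈ H? Yes

No, H is not a subgroup of ℤ_30


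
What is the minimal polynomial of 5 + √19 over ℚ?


Let α = 5 + √19. Then α - 5 = √19, so (α - 5)² = 19, giving α² - 10α + 6 = 0. Degree 2 and α ∉ ℚ, so this is the minimal polynomial.

Minimal polynomial: x² - 10x + 6


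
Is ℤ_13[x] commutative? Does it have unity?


ℤ_13 is a field (n prime), so ℤ_13[x] is a commutative integral domain with unity
Commutative: Yes
Integral domain: Yes
Has unity: Yes

ℤ_13[x]: Commutative=Yes, Unity=Yes


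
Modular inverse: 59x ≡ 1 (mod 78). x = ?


Use the extended Euclidean algorithm to write 1 = 59·s + 78·t; then s mod 78 is the inverse.
Euclidean algorithm:
  59 = 0·78 + 59
  78 = 1·59 + 19
  59 = 3·19 + 2
  19 = 9·2 + 1
  2 = 2·1 + 0
gcd(59,78) = 1
Back-substitution gives: 59·(-37) + 78·(28) = 1
So 59⁻¹ ≡ -37 ≡ 41 (mod 78)
Check: 59 × 41 = 2419 ≡ 1 (mod 78) ✓

59⁻¹ ≡ 41 (mod 78)


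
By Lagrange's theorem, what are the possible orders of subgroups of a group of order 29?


Lagrange's theorem: |H| divides |G|
|G| = 29
Divisors of 29: 1, 29

Possible subgroup orders: {1, 29}


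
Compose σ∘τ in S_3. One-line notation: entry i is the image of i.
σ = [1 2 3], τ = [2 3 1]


σ∘τ: apply τ first, then σ
1 →τ 2 →σ 2
2 →τ 3 →σ 3
3 →τ 1 →σ 1

σ∘τ = [2 3 1]


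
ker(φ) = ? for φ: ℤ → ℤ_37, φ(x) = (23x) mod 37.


Kernel = preimage of identity
ker(φ) = {x ∈ ℤ : 23x ≡ 0 (mod 37)}. gcd(23,37) = 1, so 23x ≡ 0 (mod 37) ⟺ x ≡ 0 (mod 37/1 = 37). Hence ker(φ) = 37ℤ

ker(φ) = 37ℤ


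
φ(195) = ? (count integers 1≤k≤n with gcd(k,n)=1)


Factor n: 195 = 3 × 5 × 13
φ(n) = n · ∏(1 - 1/p) over distinct primes p | n
φ(195) = 195 · (1 - 1/3) · (1 - 1/5) · (1 - 1/13) = 96

φ(195) = 96


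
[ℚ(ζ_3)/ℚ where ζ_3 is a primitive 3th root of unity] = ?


[ℚ(ζ_n):ℚ] = deg Φ_n(x) = φ(n). Here φ(3) = 2

[ℚ(ζ_3)/ℚ where ζ_3 is a primitive 3th root of unity] = 2


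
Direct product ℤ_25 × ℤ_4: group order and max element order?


|ℤ_25 × ℤ_4| = 25 × 4 = 100
Max element order = lcm(25,4) = 100
Cyclic? Yes (gcd=1)

|ℤ_25×ℤ_4| = 100, max element order = 100


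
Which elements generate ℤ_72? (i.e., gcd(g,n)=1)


g generates ℤ_n iff gcd(g,n) = 1
Prime factors of 72: 2, 3
Generators are g ∈ {1,...,71} not divisible by any of these primes.
Generators: {1, 5, 7, 11, 13, 17, 19, 23, 25, 29, 31, 35, 37, 41, 43, 47, 49, 53, 55, 59, 61, 65, 67, 71}
Number of generators = φ(72) = 24

Generators of ℤ_72 = {1, 5, 7, 11, 13, 17, 19, 23, 25, 29, 31, 35, 37, 41, 43, 47, 49, 53, 55, 59, 61, 65, 67, 71}


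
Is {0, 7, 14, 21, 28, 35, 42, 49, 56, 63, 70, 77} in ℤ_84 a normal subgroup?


H = {0, 7, 14, 21, 28, 35, 42, 49, 56, 63, 70, 77} in ℤ_84
ℤ_84 is abelian; every subgroup of an abelian group is normal

Yes, normal subgroup


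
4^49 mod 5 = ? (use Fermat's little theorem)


Fermat's little theorem: if p is prime and gcd(a,p)=1, then a^(p-1) ≡ 1 (mod p)
p = 5 is prime, gcd(4,5) = 1
Reduce exponent: 49 mod 4 = 1
So 4^49 ≡ 4^1 (mod 5)
4^1 mod 5 = 4

4^49 ≡ 4 (mod 5)


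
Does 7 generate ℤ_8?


g generates ℤ_n iff gcd(g, n) = 1
gcd(7, 8) = 1
Since gcd = 1, 7 is a generator.

Yes, 7 generates ℤ_8


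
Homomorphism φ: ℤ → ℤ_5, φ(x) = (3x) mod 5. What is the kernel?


Kernel = preimage of identity
ker(φ) = {x ∈ ℤ : 3x ≡ 0 (mod 5)}. gcd(3,5) = 1, so 3x ≡ 0 (mod 5) ⟺ x ≡ 0 (mod 5/1 = 5). Hence ker(φ) = 5ℤ

ker(φ) = 5ℤ


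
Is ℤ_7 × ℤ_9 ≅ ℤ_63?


Comparing ℤ_7 × ℤ_9 and ℤ_63:
gcd(7,9) = 1, so ℤ_7 × ℤ_9 ≅ ℤ_63 (CRT)

Yes, ℤ_7 × ℤ_9 ≅ ℤ_63


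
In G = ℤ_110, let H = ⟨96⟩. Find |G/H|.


|⟨96⟩| = n / gcd(96, 110) = 110 / 2 = 55
H is normal (ℤ_110 is abelian).
|G/H| = |G| / |H| = 110 / 55 = 2

|G/H| = 2


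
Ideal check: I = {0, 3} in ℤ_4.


Check ideal conditions for I = {0, 3} in ℤ_4:
(1) I is an additive subgroup? No
(2) For r ∈ ℤ_4 and a ∈ I: r·a ∈ I? No  [counterexample: r=2, a=3, r·a mod 4 = 2 ∉ I]

No, I is not an ideal of ℤ_4


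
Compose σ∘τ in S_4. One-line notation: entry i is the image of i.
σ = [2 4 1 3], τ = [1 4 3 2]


σ∘τ: apply τ first, then σ
1 →τ 1 →σ 2
2 →τ 4 →σ 3
3 →τ 3 →σ 1
4 →τ 2 →σ 4

σ∘τ = [2 3 1 4]


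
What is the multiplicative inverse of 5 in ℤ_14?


Use the extended Euclidean algorithm to write 1 = 5·s + 14·t; then s mod 14 is the inverse.
Euclidean algorithm:
  5 = 0·14 + 5
  14 = 2·5 + 4
  5 = 1·4 + 1
  4 = 4·1 + 0
gcd(5,14) = 1
Back-substitution gives: 5·(3) + 14·(-1) = 1
So 5⁻¹ ≡ 3 ≡ 3 (mod 14)
Check: 5 × 3 = 15 ≡ 1 (mod 14) ✓

5⁻¹ ≡ 3 (mod 14)


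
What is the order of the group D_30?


|D_n| = 2n (n rotations and n reflections)
|D_30| = 2×30 = 60

|D_30| = 60


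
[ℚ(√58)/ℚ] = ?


√58 has minimal polynomial x² - 58 (irreducible over ℚ since 58 is squarefree)

[ℚ(√58)/ℚ] = 2


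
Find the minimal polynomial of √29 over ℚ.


√29 satisfies x² - 29 = 0, irreducible over ℚ since 29 is squarefree

Minimal polynomial: x² - 29


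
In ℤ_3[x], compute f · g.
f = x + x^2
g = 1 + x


Expand and collect like terms; reduce coefficients mod 3:
x^0: 0·1 = 0 ≡ 0 (mod 3)
x^1: 0·1 + 1·1 = 1 ≡ 1 (mod 3)
x^2: 1·1 + 1·1 = 2 ≡ 2 (mod 3)
x^3: 1·1 = 1 ≡ 1 (mod 3)
Result: x + 2x^2 + x^3

f · g = x + 2x^2 + x^3


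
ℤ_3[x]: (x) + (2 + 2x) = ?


Add coefficients mod 3:
x^0: 0 + 2 = 2 (mod 3)
x^1: 1 + 2 = 0 (mod 3)
Result: 2

f + g = 2


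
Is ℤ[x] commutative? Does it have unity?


Polynomial ring over ℤ (an integral domain) is a commutative integral domain with unity 1
Commutative: Yes
Integral domain: Yes
Has unity: Yes

ℤ[x]: Commutative=Yes, Unity=Yes


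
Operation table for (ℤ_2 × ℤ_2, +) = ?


Elements: {(0,0), (0,1), (1,0), (1,1)}
Operation: componentwise addition mod (2, 2)
Entry (a, b) = ((a₁+b₁) mod 2, (a₂+b₂) mod 2)

Cayley table:
      | (0,0) | (0,1) | (1,0) | (1,1)
(0,0) | (0,0) | (0,1) | (1,0) | (1,1)
(0,1) | (0,1) | (0,0) | (1,1) | (1,0)
(1,0) | (1,0) | (1,1) | (0,0) | (0,1)
(1,1) | (1,1) | (1,0) | (0,1) | (0,0)


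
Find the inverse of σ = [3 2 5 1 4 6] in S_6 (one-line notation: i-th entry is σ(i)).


To find σ⁻¹, swap domain and range:
σ(1) = 3 → σ⁻¹(3) = 1
σ(2) = 2 → σ⁻¹(2) = 2
σ(3) = 5 → σ⁻¹(5) = 3
σ(4) = 1 → σ⁻¹(1) = 4
σ(5) = 4 → σ⁻¹(4) = 5
σ(6) = 6 → σ⁻¹(6) = 6

σ⁻¹ = [4 2 1 5 3 6]


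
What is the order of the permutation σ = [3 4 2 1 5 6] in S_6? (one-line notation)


Cycle decomposition: (1 3 2 4)
Cycle lengths: 4
Order = lcm(4) = 4

ord(σ) = 4


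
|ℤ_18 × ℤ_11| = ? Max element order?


|ℤ_18 × ℤ_11| = 18 × 11 = 198
Max element order = lcm(18,11) = 198
Cyclic? Yes (gcd=1)

|ℤ_18×ℤ_11| = 198, max element order = 198


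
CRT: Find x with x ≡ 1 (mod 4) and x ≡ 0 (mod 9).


m₁ = 4, m₂ = 9, gcd = 1, so CRT applies. M = m₁·m₂ = 36
Let M₁ = M/m₁ = 9, M₂ = M/m₂ = 4
Find y₁ ≡ M₁⁻¹ (mod m₁): 9⁻¹ ≡ 1 (mod 4)
Find y₂ ≡ M₂⁻¹ (mod m₂): 4⁻¹ ≡ 7 (mod 9)
x = a₁·M₁·y₁ + a₂·M₂·y₂ = 1·9·1 + 0·4·7 = 9
Reduce mod 36: x ≡ 9
Check: 9 mod 4 = 1 ✓, 9 mod 9 = 0 ✓

x ≡ 9 (mod 36)


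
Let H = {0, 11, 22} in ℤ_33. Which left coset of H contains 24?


24 + H = {24 + h (mod 33) : h ∈ H}
24+0=24, 24+11=2, 24+22=13
24 + H = {2, 13, 24} = 2 + H

24 + H = {2, 13, 24}


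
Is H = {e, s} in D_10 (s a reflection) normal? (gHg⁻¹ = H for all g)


H = {e, s} in D_10 (s a reflection)
r·s·r⁻¹ = sr⁻² ≠ s for n ≥ 3, so {e, s} is not closed under conjugation

No, not a normal subgroup


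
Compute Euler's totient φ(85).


Factor n: 85 = 5 × 17
φ(n) = n · ∏(1 - 1/p) over distinct primes p | n
φ(85) = 85 · (1 - 1/5) · (1 - 1/17) = 64

φ(85) = 64


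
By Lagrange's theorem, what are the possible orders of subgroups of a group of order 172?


Lagrange's theorem: |H| divides |G|
|G| = 172
Divisors of 172: 1, 2, 4, 43, 86, 172

Possible subgroup orders: {1, 2, 4, 43, 86, 172}


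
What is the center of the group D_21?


Z(G) = {g ∈ G | gx = xg for all x ∈ G}
For odd n, Z(D_n) = {e}: no nontrivial rotation commutes with all reflections

Z(D_21) = {e}


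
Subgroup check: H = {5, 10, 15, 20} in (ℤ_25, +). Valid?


Subgroup test for H = {5, 10, 15, 20} in (ℤ_25, +):
(1) 0 ∈ H? No
(2) Closure: for all a,b ∈ H, (a+b) mod 25 ∈ H? No  [counterexample: 5 + 20 = 0 ∉ H]
(3) Inverses: for all a ∈ H, -a mod 25 ∈ H? Yes

No, H is not a subgroup of ℤ_25


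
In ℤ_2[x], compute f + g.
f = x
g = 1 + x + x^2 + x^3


Add coefficients mod 2:
x^0: 0 + 1 = 1 (mod 2)
x^1: 1 + 1 = 0 (mod 2)
x^2: 0 + 1 = 1 (mod 2)
x^3: 0 + 1 = 1 (mod 2)
Result: 1 + x^2 + x^3

f + g = 1 + x^2 + x^3


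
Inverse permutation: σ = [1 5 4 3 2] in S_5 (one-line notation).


To find σ⁻¹, swap domain and range:
σ(1) = 1 → σ⁻¹(1) = 1
σ(2) = 5 → σ⁻¹(5) = 2
σ(3) = 4 → σ⁻¹(4) = 3
σ(4) = 3 → σ⁻¹(3) = 4
σ(5) = 2 → σ⁻¹(2) = 5

σ⁻¹ = [1 5 4 3 2]


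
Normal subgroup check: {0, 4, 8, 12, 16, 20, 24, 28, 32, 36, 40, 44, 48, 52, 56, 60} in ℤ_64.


H = {0, 4, 8, 12, 16, 20, 24, 28, 32, 36, 40, 44, 48, 52, 56, 60} in ℤ_64
ℤ_64 is abelian; every subgroup of an abelian group is normal

Yes, normal subgroup


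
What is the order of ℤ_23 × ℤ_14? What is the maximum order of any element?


|ℤ_23 × ℤ_14| = 23 × 14 = 322
Max element order = lcm(23,14) = 322
Cyclic? Yes (gcd=1)

|ℤ_23×ℤ_14| = 322, max element order = 322


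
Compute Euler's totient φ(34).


Factor n: 34 = 2 × 17
φ(n) = n · ∏(1 - 1/p) over distinct primes p | n
φ(34) = 34 · (1 - 1/2) · (1 - 1/17) = 16

φ(34) = 16


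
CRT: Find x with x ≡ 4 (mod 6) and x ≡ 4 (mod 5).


m₁ = 6, m₂ = 5, gcd = 1, so CRT applies. M = m₁·m₂ = 30
Let M₁ = M/m₁ = 5, M₂ = M/m₂ = 6
Find y₁ ≡ M₁⁻¹ (mod m₁): 5⁻¹ ≡ 5 (mod 6)
Find y₂ ≡ M₂⁻¹ (mod m₂): 6⁻¹ ≡ 1 (mod 5)
x = a₁·M₁·y₁ + a₂·M₂·y₂ = 4·5·5 + 4·6·1 = 124
Reduce mod 30: x ≡ 4
Check: 4 mod 6 = 4 ✓, 4 mod 5 = 4 ✓

x ≡ 4 (mod 30)


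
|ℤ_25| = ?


ℤ_n has n elements.

|ℤ_25| = 25


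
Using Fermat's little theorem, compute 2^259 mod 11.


Fermat's little theorem: if p is prime and gcd(a,p)=1, then a^(p-1) ≡ 1 (mod p)
p = 11 is prime, gcd(2,11) = 1
Reduce exponent: 259 mod 10 = 9
So 2^259 ≡ 2^9 (mod 11)
2^9 mod 11 = 6

2^259 ≡ 6 (mod 11)


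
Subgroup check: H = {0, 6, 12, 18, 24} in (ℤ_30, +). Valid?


Subgroup test for H = {0, 6, 12, 18, 24} in (ℤ_30, +):
(1) 0 ∈ H? Yes
(2) Closure: for all a,b ∈ H, (a+b) mod 30 ∈ H? Yes
(3) Inverses: for all a ∈ H, -a mod 30 ∈ H? Yes

Yes, H is a subgroup of ℤ_30


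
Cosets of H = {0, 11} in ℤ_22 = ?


H = {0, 11}, |H| = 2
Number of cosets = |G|/|H| = 22/2 = 11
0 + H = {0, 11}
1 + H = {1, 12}
2 + H = {2, 13}
3 + H = {3, 14}
4 + H = {4, 15}
5 + H = {5, 16}
6 + H = {6, 17}
7 + H = {7, 18}
8 + H = {8, 19}
9 + H = {9, 20}
10 + H = {10, 21}

Cosets: 0+H={0,11}; 1+H={1,12}; 2+H={2,13}; 3+H={3,14}; 4+H={4,15}; 5+H={5,16}; 6+H={6,17}; 7+H={7,18}; 8+H={8,19}; 9+H={9,20}; 10+H={10,21}


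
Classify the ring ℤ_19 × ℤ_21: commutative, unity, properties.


Direct product ring; commutative with unity (1,1); but (1,0)·(0,1) = (0,0) gives zero divisors, so not an integral domain
Commutative: Yes
Integral domain: No
Has unity: Yes

ℤ_19 × ℤ_21: Commutative=Yes, Unity=Yes


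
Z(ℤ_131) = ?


Z(G) = {g ∈ G | gx = xg for all x ∈ G}
ℤ_131 is abelian, so Z(G) = G

Z(ℤ_131) = ℤ_131


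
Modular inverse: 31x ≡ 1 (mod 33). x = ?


Use the extended Euclidean algorithm to write 1 = 31·s + 33·t; then s mod 33 is the inverse.
Euclidean algorithm:
  31 = 0·33 + 31
  33 = 1·31 + 2
  31 = 15·2 + 1
  2 = 2·1 + 0
gcd(31,33) = 1
Back-substitution gives: 31·(16) + 33·(-15) = 1
So 31⁻¹ ≡ 16 ≡ 16 (mod 33)
Check: 31 × 16 = 496 ≡ 1 (mod 33) ✓

31⁻¹ ≡ 16 (mod 33)


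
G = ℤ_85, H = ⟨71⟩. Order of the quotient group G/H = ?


|⟨71⟩| = n / gcd(71, 85) = 85 / 1 = 85
H is normal (ℤ_85 is abelian).
|G/H| = |G| / |H| = 85 / 85 = 1

|G/H| = 1


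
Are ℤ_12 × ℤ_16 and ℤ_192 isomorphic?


Comparing ℤ_12 × ℤ_16 and ℤ_192:
gcd(12,16) = 4 ≠ 1. Max element order in ℤ_12×ℤ_16 is lcm(12,16) = 48 < 192, so it has no element of order 192

No, ℤ_12 × ℤ_16 ≇ ℤ_192


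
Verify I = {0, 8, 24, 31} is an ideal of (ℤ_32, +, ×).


Check ideal conditions for I = {0, 8, 24, 31} in ℤ_32:
(1) I is an additive subgroup? No
(2) For r ∈ ℤ_32 and a ∈ I: r·a ∈ I? No  [counterexample: r=2, a=8, r·a mod 32 = 16 ∉ I]

No, I is not an ideal of ℤ_32


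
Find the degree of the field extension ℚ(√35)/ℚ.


√35 has minimal polynomial x² - 35 (irreducible over ℚ since 35 is squarefree)

[ℚ(√35)/ℚ] = 2


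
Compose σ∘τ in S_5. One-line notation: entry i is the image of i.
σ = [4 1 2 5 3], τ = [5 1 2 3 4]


σ∘τ: apply τ first, then σ
1 →τ 5 →σ 3
2 →τ 1 →σ 4
3 →τ 2 →σ 1
4 →τ 3 →σ 2
5 →τ 4 →σ 5

σ∘τ = [3 4 1 2 5]


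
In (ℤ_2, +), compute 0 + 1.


Operation: addition mod 2
0 + 1 = (a + b) mod 2 with a = 0, b = 1

0 + 1 = 1


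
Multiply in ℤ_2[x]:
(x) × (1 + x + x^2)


Expand and collect like terms; reduce coefficients mod 2:
x^0: 0·1 = 0 ≡ 0 (mod 2)
x^1: 0·1 + 1·1 = 1 ≡ 1 (mod 2)
x^2: 0·1 + 1·1 = 1 ≡ 1 (mod 2)
x^3: 1·1 = 1 ≡ 1 (mod 2)
Result: x + x^2 + x^3

f · g = x + x^2 + x^3


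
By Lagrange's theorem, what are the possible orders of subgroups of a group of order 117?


Lagrange's theorem: |H| divides |G|
|G| = 117
Divisors of 117: 1, 3, 9, 13, 39, 117

Possible subgroup orders: {1, 3, 9, 13, 39, 117}


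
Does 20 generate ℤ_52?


g generates ℤ_n iff gcd(g, n) = 1
gcd(20, 52) = 4
Since gcd = 4 ≠ 1, ⟨20⟩ has order 13 < 52, so 20 is not a generator.

No, 20 does not generate ℤ_52


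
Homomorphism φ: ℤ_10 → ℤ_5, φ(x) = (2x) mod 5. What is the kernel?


Kernel = preimage of identity
ker(φ) = {x ∈ ℤ_10 : 2x ≡ 0 (mod 5)}. Since 5 | 10, φ is well-defined. The kernel is the cyclic subgroup ⟨5⟩ of ℤ_10 (order 2), i.e. {0, 5}

ker(φ) = {0, 5}


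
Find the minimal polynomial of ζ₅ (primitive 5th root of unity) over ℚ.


ζ₅ is a root of Φ₅(x) = x⁴ + x³ + x² + x + 1, irreducible over ℚ

Minimal polynomial: x⁴ + x³ + x² + x + 1


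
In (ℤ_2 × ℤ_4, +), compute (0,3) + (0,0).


Operation: componentwise addition mod (2, 4)
(0,3) + (0,0) = ((a₁+b₁) mod 2, (a₂+b₂) mod 4) with a = (0,3), b = (0,0)

(0,3) + (0,0) = (0,3)


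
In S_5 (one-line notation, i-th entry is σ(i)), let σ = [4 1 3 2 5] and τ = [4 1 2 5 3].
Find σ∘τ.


σ∘τ: apply τ first, then σ
1 →τ 4 →σ 2
2 →τ 1 →σ 4
3 →τ 2 →σ 1
4 →τ 5 →σ 5
5 →τ 3 →σ 3

σ∘τ = [2 4 1 5 3]


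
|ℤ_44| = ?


ℤ_n has n elements.

|ℤ_44| = 44


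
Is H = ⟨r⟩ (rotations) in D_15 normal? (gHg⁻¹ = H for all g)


H = ⟨r⟩ (rotations) in D_15
The rotation subgroup ⟨r⟩ has index 2 in D_15, so it is normal

Yes, normal subgroup
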